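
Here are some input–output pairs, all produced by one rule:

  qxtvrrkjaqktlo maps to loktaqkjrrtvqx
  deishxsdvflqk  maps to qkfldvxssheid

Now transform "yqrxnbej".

Rule — reverse the string, then swap each adjacent pair of characters (1↔2, 3↔4, ...).
"yqrxnbej" → "jebnxrqy" → "ejnbrxyq".

ejnbrxyq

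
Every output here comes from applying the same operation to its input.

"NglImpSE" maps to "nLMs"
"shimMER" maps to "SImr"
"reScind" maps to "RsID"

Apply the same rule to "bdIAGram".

BigA

In each case the input is transformed by: flip the case of every letter, then keep every other character starting from the first (positions 1st, 3rd, 5th, ...).
For "bdIAGram", step one produces "BDiagRAM"; step two turns that into "BigA".
(Check on "NglImpSE": → "nGLiMPse" → "nLMs" ✓)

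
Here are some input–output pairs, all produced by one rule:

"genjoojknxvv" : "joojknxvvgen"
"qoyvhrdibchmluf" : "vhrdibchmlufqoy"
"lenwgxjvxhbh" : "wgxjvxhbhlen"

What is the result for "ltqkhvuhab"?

khvuhabltq

What's happening: move the first 3 characters to the end (rotate left by 3).
So "ltqkhvuhab" becomes "khvuhabltq".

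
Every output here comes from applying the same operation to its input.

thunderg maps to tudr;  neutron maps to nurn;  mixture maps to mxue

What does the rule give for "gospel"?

gse

The rule is to keep every other character starting from the first (positions 1st, 3rd, 5th, ...).
Applying that to "gospel" gives "gse".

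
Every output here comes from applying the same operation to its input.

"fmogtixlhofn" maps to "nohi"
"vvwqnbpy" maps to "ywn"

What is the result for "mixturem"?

mxu

What's happening: take characters alternately from the front and the back (1st, last, 2nd, 2nd-last, ...), then keep one character in every 3, starting at position 2 (positions 2nd, 5th, 8th, ...).
Starting from "mixturem": after the first operation, "mmiexrtu"; after the second, "mxu".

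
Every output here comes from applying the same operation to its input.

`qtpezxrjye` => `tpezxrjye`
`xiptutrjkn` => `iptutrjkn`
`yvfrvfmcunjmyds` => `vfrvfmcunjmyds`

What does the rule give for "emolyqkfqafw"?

In each case the input is transformed by: delete the first character.
Applying that to "emolyqkfqafw" gives "molyqkfqafw".

molyqkfqafw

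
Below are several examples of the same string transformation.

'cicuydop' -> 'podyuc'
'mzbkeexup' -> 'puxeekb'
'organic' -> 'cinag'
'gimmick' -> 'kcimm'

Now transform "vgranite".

The rule is to delete the first 2 characters, then reverse the string.
For "vgranite", step one produces "ranite"; step two turns that into "etinar".

etinar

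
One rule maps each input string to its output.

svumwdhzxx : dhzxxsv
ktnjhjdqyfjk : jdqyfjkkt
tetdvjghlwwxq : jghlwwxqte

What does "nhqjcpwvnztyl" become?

pwvnztylnh

The pattern: move the first 2 characters to the end (rotate left by 2), then delete the first 3 characters.
Working it through for "nhqjcpwvnztyl": intermediate "qjcpwvnztylnh", final "pwvnztylnh".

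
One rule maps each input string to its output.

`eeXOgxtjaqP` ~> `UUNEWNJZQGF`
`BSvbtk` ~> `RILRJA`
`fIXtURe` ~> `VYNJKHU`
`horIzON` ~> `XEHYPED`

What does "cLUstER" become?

SBKIJUH

Rule — shift every letter 10 places backward in the alphabet (wrapping around), then convert every letter to uppercase.
Applying both steps to "cLUstER": "sBKijUH", then "SBKIJUH".
(Check on "eeXOgxtjaqP": → "uuNEwnjzqgF" → "UUNEWNJZQGF" ✓)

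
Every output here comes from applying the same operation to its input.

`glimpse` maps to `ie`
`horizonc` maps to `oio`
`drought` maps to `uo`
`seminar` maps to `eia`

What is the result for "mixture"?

iue

In each case the input is transformed by: swap each adjacent pair of characters (1↔2, 3↔4, ...), then keep only the vowels.
Working it through for "mixture": intermediate "imtxrue", final "iue".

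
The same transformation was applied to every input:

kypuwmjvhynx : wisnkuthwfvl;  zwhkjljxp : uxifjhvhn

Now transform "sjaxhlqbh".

The pattern: shift every letter 2 places backward in the alphabet (wrapping around), then swap each adjacent pair of characters (1↔2, 3↔4, ...).
"sjaxhlqbh" → "qhyvfjozf" → "hqvyjfzof".
(Check on "zwhkjljxp": → "xufihjhvn" → "uxifjhvhn" ✓)

hqvyjfzof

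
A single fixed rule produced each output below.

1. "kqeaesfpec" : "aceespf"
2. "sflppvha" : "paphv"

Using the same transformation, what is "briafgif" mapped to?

Rule — delete the first 3 characters, then take characters alternately from the front and the back (1st, last, 2nd, 2nd-last, ...).
On "briafgif": the first step gives "afgif", and the second then gives "affig".

affig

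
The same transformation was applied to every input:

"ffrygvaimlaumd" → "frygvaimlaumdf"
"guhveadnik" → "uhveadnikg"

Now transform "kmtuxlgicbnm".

mtuxlgicbnmk

The transformation: move the first character to the end.
Applying that to "kmtuxlgicbnm" gives "mtuxlgicbnmk".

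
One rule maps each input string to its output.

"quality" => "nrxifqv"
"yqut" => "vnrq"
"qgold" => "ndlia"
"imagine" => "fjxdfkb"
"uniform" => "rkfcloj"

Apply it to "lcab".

izxy

In each case the input is transformed by: shift every letter 3 places backward in the alphabet (wrapping around).
Doing the same to "lcab": "izxy".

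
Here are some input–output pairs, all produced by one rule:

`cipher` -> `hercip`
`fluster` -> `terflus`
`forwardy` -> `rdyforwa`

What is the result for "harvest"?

estharv

Rule — move the last 3 characters to the front (rotate right by 3).
So "harvest" becomes "estharv".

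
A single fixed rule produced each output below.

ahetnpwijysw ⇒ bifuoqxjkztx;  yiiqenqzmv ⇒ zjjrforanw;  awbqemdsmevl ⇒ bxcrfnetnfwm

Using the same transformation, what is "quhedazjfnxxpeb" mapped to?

rvifebakgoyyqfc

What's happening: shift every letter 1 place forward in the alphabet (wrapping around).
Applying that to "quhedazjfnxxpeb" gives "rvifebakgoyyqfc".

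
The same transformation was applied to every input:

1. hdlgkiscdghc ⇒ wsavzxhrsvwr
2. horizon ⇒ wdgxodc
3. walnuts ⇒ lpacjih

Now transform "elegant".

In each case the input is transformed by: shift every letter 11 places backward in the alphabet (wrapping around).
On "elegant" that produces "tatvpci".

tatvpci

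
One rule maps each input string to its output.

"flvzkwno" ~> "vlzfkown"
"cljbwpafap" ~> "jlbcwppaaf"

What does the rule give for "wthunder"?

Each output is the input with this applied: move the first 2 characters to the end (rotate left by 2), then take characters alternately from the front and the back (1st, last, 2nd, 2nd-last, ...).
On "wthunder": the first step gives "hunderwt", and the second then gives "htuwnrde".

htuwnrde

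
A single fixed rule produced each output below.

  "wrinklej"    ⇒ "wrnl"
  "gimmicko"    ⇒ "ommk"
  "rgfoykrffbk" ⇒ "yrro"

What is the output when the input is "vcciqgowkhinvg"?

Each output is the input with this applied: sort the characters into reverse alphabetical order, then keep only the first 4 characters.
Applying that to "vcciqgowkhinvg" gives "wvvq".

wvvq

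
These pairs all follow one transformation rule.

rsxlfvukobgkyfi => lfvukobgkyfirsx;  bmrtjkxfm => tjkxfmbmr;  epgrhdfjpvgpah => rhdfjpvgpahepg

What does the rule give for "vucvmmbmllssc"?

vmmbmllsscvuc

What's happening: move the first 3 characters to the end (rotate left by 3).
So "vucvmmbmllssc" becomes "vmmbmllsscvuc".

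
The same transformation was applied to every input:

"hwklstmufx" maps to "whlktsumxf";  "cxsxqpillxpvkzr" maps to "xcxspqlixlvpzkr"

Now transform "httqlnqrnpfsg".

In each case the input is transformed by: swap each adjacent pair of characters (1↔2, 3↔4, ...).
So "httqlnqrnpfsg" becomes "thqtnlrqpnsfg".

thqtnlrqpnsfg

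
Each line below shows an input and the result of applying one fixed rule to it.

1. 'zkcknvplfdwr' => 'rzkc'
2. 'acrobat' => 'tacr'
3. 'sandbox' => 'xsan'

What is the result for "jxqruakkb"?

bjxq

Each output is the input with this applied: move the first 3 characters to the end (rotate left by 3), then keep only the last 4 characters.
For "jxqruakkb", step one produces "ruakkbjxq"; step two turns that into "bjxq".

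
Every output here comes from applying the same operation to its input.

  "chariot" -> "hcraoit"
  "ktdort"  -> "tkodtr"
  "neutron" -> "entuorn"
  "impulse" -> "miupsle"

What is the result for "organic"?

The pattern: swap each adjacent pair of characters (1↔2, 3↔4, ...).
On "organic" that produces "roaginc".

roaginc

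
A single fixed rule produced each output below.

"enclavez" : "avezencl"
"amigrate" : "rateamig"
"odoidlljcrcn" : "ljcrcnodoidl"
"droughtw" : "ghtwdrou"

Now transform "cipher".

hercip

The rule is to swap the front and back halves of the string.
Applying that to "cipher" gives "hercip".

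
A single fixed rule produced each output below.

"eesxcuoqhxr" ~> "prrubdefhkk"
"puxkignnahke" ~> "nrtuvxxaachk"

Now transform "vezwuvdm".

qrzhiijm

The rule is to sort the characters into alphabetical order, then shift every letter 13 places forward in the alphabet (wrapping around) — i.e. ROT13.
"vezwuvdm" → "demuvvwz" → "qrzhiijm".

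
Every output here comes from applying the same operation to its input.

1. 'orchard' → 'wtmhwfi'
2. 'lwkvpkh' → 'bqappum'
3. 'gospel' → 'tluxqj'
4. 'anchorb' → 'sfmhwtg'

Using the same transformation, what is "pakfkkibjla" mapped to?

What's happening: swap each adjacent pair of characters (1↔2, 3↔4, ...), then shift every letter 5 places forward in the alphabet (wrapping around).
"pakfkkibjla" → "fukpppgnqof".
(Check on "orchard": → "rohcrad" → "wtmhwfi" ✓)

fukpppgnqof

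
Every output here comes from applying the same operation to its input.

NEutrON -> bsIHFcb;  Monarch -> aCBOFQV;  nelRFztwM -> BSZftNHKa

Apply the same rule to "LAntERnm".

The rule is to flip the case of every letter, then shift every letter 12 places backward in the alphabet (wrapping around).
"LAntERnm" → "zoBHsfBA".

zoBHsfBA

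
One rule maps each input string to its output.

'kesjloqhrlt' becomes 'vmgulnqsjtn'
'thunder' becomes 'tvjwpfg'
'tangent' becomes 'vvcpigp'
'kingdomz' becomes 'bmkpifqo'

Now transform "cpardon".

Each output is the input with this applied: move the last character to the front, then shift every letter 2 places forward in the alphabet (wrapping around).
Starting from "cpardon": after the first operation, "ncpardo"; after the second, "perctfq".
(Check on "thunder": → "rthunde" → "tvjwpfg" ✓)

perctfq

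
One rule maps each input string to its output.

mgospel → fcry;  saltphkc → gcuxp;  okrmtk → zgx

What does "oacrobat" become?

In each case the input is transformed by: delete the first 3 characters, then shift every letter 13 places forward in the alphabet (wrapping around) — i.e. ROT13.
"oacrobat" → "robat" → "ebong".
(Check on "saltphkc": → "tphkc" → "gcuxp" ✓)

ebong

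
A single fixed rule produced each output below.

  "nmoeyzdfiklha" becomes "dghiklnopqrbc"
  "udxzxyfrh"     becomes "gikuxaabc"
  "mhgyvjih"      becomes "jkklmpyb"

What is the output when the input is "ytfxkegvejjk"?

The rule is to sort the characters into alphabetical order, then shift every letter 3 places forward in the alphabet (wrapping around).
On "ytfxkegvejjk": the first step gives "eefgjjkktvxy", and the second then gives "hhijmmnnwyab".

hhijmmnnwyab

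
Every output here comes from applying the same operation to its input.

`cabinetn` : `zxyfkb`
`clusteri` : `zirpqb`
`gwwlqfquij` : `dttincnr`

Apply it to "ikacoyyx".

fhxzlv

The pattern: delete the last 2 characters, then shift every letter 3 places backward in the alphabet (wrapping around).
Applying that to "ikacoyyx" gives "fhxzlv".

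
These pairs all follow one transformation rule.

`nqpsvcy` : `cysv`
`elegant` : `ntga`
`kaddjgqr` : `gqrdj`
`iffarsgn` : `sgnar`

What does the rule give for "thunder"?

The transformation: delete the first 3 characters, then move the first 2 characters to the end (rotate left by 2).
On "thunder": the first step gives "nder", and the second then gives "ernd".

ernd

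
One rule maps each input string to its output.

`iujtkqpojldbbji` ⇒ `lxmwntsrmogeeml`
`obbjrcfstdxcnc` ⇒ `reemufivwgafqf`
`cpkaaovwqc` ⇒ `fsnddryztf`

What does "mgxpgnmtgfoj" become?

The rule is to shift every letter 3 places forward in the alphabet (wrapping around).
So "mgxpgnmtgfoj" becomes "pjasjqpwjirm".

pjasjqpwjirm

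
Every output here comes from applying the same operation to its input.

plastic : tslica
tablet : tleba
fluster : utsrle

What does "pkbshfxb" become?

xskhfbb

Looking at the pairs, the operation is to delete the first character, then sort the characters into reverse alphabetical order.
For "pkbshfxb", step one produces "kbshfxb"; step two turns that into "xskhfbb".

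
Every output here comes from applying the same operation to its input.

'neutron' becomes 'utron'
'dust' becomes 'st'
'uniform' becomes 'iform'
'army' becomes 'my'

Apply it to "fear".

Each output is the input with this applied: delete the first 2 characters.
For "fear" the result is "ar".

ar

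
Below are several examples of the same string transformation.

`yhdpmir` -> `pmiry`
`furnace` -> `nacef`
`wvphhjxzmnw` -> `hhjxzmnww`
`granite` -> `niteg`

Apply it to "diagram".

What's happening: move the first 3 characters to the end (rotate left by 3), then delete the last 2 characters.
Working it through for "diagram": intermediate "gramdia", final "gramd".

gramd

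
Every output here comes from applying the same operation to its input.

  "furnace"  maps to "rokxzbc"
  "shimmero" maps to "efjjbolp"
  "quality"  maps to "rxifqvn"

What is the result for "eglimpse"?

The pattern: move the first character to the end, then shift every letter 3 places backward in the alphabet (wrapping around).
So "eglimpse" becomes "difjmpbb".

difjmpbb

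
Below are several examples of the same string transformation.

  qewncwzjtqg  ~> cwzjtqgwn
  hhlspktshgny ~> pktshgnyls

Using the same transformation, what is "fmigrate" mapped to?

rateig

Each output is the input with this applied: delete the first 2 characters, then move the first 2 characters to the end (rotate left by 2).
"fmigrate" → "rateig".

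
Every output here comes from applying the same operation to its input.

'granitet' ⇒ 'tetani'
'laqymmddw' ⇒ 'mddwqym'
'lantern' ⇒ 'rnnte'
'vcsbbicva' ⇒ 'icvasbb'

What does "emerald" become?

What's happening: delete the first 2 characters, then move the first 3 characters to the end (rotate left by 3).
Working it through for "emerald": intermediate "erald", final "ldera".

ldera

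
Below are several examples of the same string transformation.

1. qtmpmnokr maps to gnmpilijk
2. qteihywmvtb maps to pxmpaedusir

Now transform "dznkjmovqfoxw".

Looking at the pairs, the operation is to move the last 2 characters to the front (rotate right by 2), then shift every letter 4 places backward in the alphabet (wrapping around).
For "dznkjmovqfoxw", step one produces "xwdznkjmovqfo"; step two turns that into "tszvjgfikrmbk".

tszvjgfikrmbk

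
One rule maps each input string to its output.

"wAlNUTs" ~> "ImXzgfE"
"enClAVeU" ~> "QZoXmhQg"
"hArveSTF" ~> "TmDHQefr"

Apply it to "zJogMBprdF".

LvASynBDPr

What's happening: flip the case of every letter, then shift every letter 12 places forward in the alphabet (wrapping around).
Working it through for "zJogMBprdF": intermediate "ZjOGmbPRDf", final "LvASynBDPr".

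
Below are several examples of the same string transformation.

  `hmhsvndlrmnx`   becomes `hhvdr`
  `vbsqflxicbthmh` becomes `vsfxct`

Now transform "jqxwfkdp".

jxf

The transformation: delete the last 2 characters, then keep every other character starting from the first (positions 1st, 3rd, 5th, ...).
Applying both steps to "jqxwfkdp": "jqxwfk", then "jxf".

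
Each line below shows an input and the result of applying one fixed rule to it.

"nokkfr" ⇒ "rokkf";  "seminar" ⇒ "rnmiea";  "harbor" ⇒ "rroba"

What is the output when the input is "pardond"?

rondda

Each output is the input with this applied: delete the first character, then sort the characters into reverse alphabetical order.
Working it through for "pardond": intermediate "ardond", final "rondda".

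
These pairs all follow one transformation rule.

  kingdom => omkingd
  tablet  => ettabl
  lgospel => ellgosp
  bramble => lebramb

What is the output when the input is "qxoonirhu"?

huqxoonir

Looking at the pairs, the operation is to move the last 2 characters to the front (rotate right by 2).
"qxoonirhu" → "huqxoonir".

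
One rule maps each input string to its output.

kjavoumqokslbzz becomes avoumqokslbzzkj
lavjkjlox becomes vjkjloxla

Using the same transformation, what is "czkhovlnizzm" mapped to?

The pattern: move the first 2 characters to the end (rotate left by 2).
On "czkhovlnizzm" that produces "khovlnizzmcz".

khovlnizzmcz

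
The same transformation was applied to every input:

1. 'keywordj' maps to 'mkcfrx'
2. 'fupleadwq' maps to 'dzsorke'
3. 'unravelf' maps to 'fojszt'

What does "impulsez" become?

dizgsn

What's happening: shift every letter 12 places backward in the alphabet (wrapping around), then delete the first 2 characters.
For "impulsez", step one produces "wadizgsn"; step two turns that into "dizgsn".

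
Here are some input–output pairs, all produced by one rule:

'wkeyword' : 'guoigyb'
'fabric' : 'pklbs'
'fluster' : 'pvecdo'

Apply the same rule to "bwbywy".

lglig

Rule — delete the last character, then shift every letter 10 places forward in the alphabet (wrapping around).
For "bwbywy", step one produces "bwbyw"; step two turns that into "lglig".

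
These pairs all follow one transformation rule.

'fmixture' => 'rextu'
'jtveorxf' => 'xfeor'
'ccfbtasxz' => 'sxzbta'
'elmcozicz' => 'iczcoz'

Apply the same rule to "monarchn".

In each case the input is transformed by: delete the first 3 characters, then move the first 3 characters to the end (rotate left by 3).
"monarchn" → "archn" → "hnarc".

hnarc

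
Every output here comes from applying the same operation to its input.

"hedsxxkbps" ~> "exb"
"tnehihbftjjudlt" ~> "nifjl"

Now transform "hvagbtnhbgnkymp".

Each output is the input with this applied: keep one character in every 3, starting at position 2 (positions 2nd, 5th, 8th, ...).
For "hvagbtnhbgnkymp" the result is "vbhnm".

vbhnm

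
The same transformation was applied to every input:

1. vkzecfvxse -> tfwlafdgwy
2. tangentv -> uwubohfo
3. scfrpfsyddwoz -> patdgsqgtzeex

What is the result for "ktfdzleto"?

uplugeamf

Rule — move the last 2 characters to the front (rotate right by 2), then shift every letter 1 place forward in the alphabet (wrapping around).
So "ktfdzleto" becomes "uplugeamf".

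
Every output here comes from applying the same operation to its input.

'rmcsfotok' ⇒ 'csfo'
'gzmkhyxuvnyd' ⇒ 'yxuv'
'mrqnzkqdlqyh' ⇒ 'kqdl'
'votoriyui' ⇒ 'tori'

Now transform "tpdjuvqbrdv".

uvqb

The rule is to delete the last 3 characters, then keep only the last 4 characters.
Applying both steps to "tpdjuvqbrdv": "tpdjuvqb", then "uvqb".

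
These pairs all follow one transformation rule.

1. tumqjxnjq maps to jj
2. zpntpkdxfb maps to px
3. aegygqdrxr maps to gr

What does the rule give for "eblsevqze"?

In each case the input is transformed by: delete the first 2 characters, then keep one character in every 3, starting at position 3 (positions 3rd, 6th, 9th, ...).
"eblsevqze" → "lsevqze" → "ez".

ez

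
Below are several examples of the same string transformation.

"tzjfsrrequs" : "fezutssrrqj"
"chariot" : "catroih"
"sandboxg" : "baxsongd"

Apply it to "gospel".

gespol

The rule is to sort the characters into reverse alphabetical order, then move the last 2 characters to the front (rotate right by 2).
For "gospel", step one produces "spolge"; step two turns that into "gespol".
(Check on "sandboxg": → "xsongdba" → "baxsongd" ✓)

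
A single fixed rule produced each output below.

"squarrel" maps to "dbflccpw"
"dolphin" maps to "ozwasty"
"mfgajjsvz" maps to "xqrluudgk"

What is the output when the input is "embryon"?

Looking at the pairs, the operation is to shift every letter 11 places forward in the alphabet (wrapping around).
On "embryon" that produces "pxmcjzy".

pxmcjzy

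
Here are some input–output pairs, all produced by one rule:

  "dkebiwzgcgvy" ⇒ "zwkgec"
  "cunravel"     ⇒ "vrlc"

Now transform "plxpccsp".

The transformation: sort the characters into reverse alphabetical order, then keep every other character starting from the first (positions 1st, 3rd, 5th, ...).
Applying both steps to "plxpccsp": "xsppplcc", then "xppc".

xppc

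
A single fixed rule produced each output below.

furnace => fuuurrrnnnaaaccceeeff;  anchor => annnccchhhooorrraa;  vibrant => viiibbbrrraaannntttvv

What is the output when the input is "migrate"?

The rule is to repeat every character 3 times, then move the first 2 characters to the end (rotate left by 2).
On "migrate": the first step gives "mmmiiigggrrraaattteee", and the second then gives "miiigggrrraaattteeemm".
(Check on "vibrant": → "vvviiibbbrrraaannnttt" → "viiibbbrrraaannntttvv" ✓)

miiigggrrraaattteeemm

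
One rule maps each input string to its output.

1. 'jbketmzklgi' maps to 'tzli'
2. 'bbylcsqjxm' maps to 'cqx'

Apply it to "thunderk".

dr

Looking at the pairs, the operation is to delete the first 3 characters, then keep every other character starting from the second (positions 2nd, 4th, 6th, ...).
On "thunderk": the first step gives "nderk", and the second then gives "dr".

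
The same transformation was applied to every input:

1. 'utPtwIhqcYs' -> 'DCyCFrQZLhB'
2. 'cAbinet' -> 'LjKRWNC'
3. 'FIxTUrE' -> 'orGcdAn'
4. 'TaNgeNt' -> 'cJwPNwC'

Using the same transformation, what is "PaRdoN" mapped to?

Rule — shift every letter 9 places forward in the alphabet (wrapping around), then flip the case of every letter.
Working it through for "PaRdoN": intermediate "YjAmxW", final "yJaMXw".

yJaMXw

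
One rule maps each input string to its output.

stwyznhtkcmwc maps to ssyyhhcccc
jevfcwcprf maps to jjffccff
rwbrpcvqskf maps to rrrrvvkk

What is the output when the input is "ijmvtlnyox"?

iivvnnxx

The transformation: keep one character in every 3, starting at position 1 (positions 1st, 4th, 7th, ...), then double every character.
Working it through for "ijmvtlnyox": intermediate "ivnx", final "iivvnnxx".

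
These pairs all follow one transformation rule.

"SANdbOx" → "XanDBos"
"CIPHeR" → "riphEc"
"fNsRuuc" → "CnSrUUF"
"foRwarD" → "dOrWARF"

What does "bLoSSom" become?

MlOssOB

Looking at the pairs, the operation is to swap the first and last characters, then flip the case of every letter.
Working it through for "bLoSSom": intermediate "mLoSSob", final "MlOssOB".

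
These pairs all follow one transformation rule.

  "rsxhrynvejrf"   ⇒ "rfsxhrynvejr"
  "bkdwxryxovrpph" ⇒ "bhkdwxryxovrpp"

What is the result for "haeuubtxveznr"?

The rule is to swap the first and last characters, then move the last character to the front.
Working it through for "haeuubtxveznr": intermediate "raeuubtxveznh", final "hraeuubtxvezn".

hraeuubtxvezn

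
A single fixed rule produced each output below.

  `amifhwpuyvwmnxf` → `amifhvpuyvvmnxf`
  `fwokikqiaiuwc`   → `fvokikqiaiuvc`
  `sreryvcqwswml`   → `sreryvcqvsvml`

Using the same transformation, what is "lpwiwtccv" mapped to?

lpvivtccv

Rule — replace every "w" with "v".
Applying that to "lpwiwtccv" gives "lpvivtccv".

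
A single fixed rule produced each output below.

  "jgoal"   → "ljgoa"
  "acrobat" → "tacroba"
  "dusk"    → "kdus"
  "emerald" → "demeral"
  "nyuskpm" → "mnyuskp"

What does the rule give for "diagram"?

mdiagra

The pattern: move the last character to the front.
For "diagram" the result is "mdiagra".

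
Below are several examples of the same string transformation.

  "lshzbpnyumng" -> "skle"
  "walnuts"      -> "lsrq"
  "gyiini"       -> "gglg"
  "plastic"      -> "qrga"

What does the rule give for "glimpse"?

knqc

Looking at the pairs, the operation is to shift every letter 2 places backward in the alphabet (wrapping around), then keep only the last 4 characters.
So "glimpse" becomes "knqc".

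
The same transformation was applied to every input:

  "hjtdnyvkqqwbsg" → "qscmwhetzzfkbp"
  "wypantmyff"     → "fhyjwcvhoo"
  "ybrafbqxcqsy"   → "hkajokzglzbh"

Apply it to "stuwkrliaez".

bcdftaurjni

Rule — shift every letter 9 places forward in the alphabet (wrapping around).
So "stuwkrliaez" becomes "bcdftaurjni".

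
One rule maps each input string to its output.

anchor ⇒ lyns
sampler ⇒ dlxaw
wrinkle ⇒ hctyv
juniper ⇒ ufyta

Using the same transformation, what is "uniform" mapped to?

Each output is the input with this applied: delete the last 2 characters, then shift every letter 11 places forward in the alphabet (wrapping around).
Starting from "uniform": after the first operation, "unifo"; after the second, "fytqz".

fytqz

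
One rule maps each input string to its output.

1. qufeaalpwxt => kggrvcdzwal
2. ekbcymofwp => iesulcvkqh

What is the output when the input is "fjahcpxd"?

The transformation: move the first 3 characters to the end (rotate left by 3), then shift every letter 6 places forward in the alphabet (wrapping around).
Working it through for "fjahcpxd": intermediate "hcpxdfja", final "nivdjlpg".

nivdjlpg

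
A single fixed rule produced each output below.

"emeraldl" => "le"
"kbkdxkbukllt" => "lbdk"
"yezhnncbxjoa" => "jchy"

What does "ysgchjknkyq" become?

Looking at the pairs, the operation is to reverse the string, then keep one character in every 3, starting at position 3 (positions 3rd, 6th, 9th, ...).
For "ysgchjknkyq", step one produces "qyknkjhcgsy"; step two turns that into "kjg".

kjg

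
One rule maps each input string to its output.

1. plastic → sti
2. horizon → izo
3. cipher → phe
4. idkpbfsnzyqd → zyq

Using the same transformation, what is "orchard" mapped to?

The pattern: move the last character to the front, then keep only the last 3 characters.
On "orchard": the first step gives "dorchar", and the second then gives "har".

har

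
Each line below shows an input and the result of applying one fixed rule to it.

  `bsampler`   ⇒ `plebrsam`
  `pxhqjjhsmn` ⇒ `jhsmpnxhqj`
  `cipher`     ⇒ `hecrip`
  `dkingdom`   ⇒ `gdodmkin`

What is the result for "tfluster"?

stetrflu

What's happening: swap the first and last characters, then swap the front and back halves of the string.
On "tfluster": the first step gives "rflustet", and the second then gives "stetrflu".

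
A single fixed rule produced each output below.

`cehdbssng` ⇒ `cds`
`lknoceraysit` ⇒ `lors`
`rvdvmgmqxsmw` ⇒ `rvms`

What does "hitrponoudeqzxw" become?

The rule is to keep one character in every 3, starting at position 1 (positions 1st, 4th, 7th, ...).
So "hitrponoudeqzxw" becomes "hrndz".

hrndz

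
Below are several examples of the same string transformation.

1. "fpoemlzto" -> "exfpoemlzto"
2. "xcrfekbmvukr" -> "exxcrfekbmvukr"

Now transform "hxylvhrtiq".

What's happening: prepend "ex".
On "hxylvhrtiq" that produces "exhxylvhrtiq".

exhxylvhrtiq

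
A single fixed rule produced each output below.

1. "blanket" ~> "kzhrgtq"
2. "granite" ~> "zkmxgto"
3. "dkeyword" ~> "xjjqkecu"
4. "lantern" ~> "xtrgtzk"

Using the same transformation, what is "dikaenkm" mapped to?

qsjoqgkt

The rule is to move the last 2 characters to the front (rotate right by 2), then shift every letter 6 places forward in the alphabet (wrapping around).
Applying both steps to "dikaenkm": "kmdikaen", then "qsjoqgkt".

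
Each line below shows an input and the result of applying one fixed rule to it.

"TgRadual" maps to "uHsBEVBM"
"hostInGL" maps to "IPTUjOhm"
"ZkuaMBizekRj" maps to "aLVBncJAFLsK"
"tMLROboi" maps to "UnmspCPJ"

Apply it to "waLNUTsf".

XBmovuTG

The pattern: shift every letter 1 place forward in the alphabet (wrapping around), then flip the case of every letter.
"waLNUTsf" → "XBmovuTG".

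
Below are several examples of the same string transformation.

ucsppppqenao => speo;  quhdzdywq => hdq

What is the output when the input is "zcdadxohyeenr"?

dxyn

Looking at the pairs, the operation is to keep one character in every 3, starting at position 3 (positions 3rd, 6th, 9th, ...).
So "zcdadxohyeenr" becomes "dxyn".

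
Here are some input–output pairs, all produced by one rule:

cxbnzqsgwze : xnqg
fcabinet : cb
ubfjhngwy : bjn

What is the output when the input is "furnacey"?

What's happening: delete the last 3 characters, then keep every other character starting from the second (positions 2nd, 4th, 6th, ...).
Applying both steps to "furnacey": "furna", then "un".

un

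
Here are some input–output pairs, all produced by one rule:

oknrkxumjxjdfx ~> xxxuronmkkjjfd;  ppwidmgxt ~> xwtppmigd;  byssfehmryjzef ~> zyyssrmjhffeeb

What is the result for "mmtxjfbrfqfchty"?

The pattern: sort the characters into reverse alphabetical order.
Applying that to "mmtxjfbrfqfchty" gives "yxttrqmmjhfffcb".

yxttrqmmjhfffcb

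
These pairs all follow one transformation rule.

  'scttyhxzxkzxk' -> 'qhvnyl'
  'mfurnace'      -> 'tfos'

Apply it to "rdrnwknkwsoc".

Each output is the input with this applied: shift every letter 12 places backward in the alphabet (wrapping around), then keep every other character starting from the second (positions 2nd, 4th, 6th, ...).
"rdrnwknkwsoc" → "frfbkybykgcq" → "rbyygq".

rbyygq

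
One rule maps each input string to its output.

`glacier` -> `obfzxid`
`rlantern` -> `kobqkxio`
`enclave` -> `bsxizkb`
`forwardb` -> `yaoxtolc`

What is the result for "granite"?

bqfkxod

Each output is the input with this applied: shift every letter 3 places backward in the alphabet (wrapping around), then reverse the string.
Working it through for "granite": intermediate "doxkfqb", final "bqfkxod".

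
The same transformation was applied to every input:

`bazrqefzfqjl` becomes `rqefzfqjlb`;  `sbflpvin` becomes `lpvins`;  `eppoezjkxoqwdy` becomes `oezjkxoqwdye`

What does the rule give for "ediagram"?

agrame

The rule is to move the first character to the end, then delete the first 2 characters.
So "ediagram" becomes "agrame".
(Check on "sbflpvin": → "bflpvins" → "lpvins" ✓)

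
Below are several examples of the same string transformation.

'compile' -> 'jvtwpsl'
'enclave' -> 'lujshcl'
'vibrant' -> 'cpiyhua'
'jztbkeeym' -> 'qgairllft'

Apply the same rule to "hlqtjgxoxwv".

The pattern: shift every letter 7 places forward in the alphabet (wrapping around).
On "hlqtjgxoxwv" that produces "osxaqnevedc".

osxaqnevedc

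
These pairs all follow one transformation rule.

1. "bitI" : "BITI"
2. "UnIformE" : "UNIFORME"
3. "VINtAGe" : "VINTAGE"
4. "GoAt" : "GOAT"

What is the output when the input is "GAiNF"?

In each case the input is transformed by: convert every letter to uppercase.
For "GAiNF" the result is "GAINF".

GAINF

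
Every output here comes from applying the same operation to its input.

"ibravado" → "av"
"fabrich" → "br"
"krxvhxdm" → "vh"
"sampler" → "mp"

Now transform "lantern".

nt

Each output is the input with this applied: delete the last 3 characters, then keep only the last 2 characters.
Doing the same to "lantern": "nt".
(Check on "ibravado": → "ibrav" → "av" ✓)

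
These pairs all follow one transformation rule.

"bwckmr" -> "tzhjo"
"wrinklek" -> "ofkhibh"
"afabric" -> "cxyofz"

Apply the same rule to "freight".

What's happening: delete the first character, then shift every letter 3 places backward in the alphabet (wrapping around).
On "freight" that produces "obfdeq".

obfdeq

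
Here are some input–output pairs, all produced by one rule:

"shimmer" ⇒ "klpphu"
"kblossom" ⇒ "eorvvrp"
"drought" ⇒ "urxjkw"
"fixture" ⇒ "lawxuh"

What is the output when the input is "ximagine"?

Rule — shift every letter 3 places forward in the alphabet (wrapping around), then delete the first character.
Starting from "ximagine": after the first operation, "alpdjlqh"; after the second, "lpdjlqh".

lpdjlqh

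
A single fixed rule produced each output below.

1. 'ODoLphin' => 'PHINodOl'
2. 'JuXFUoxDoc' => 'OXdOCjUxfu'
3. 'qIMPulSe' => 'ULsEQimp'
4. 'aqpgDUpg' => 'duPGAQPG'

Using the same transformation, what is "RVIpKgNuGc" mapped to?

GnUgCrviPk

Looking at the pairs, the operation is to swap the front and back halves of the string, then flip the case of every letter.
Working it through for "RVIpKgNuGc": intermediate "gNuGcRVIpK", final "GnUgCrviPk".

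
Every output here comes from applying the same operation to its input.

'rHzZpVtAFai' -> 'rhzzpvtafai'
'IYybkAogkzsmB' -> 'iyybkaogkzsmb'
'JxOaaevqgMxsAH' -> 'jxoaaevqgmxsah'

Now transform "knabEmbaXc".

Looking at the pairs, the operation is to convert every letter to lowercase.
For "knabEmbaXc" the result is "knabembaxc".

knabembaxc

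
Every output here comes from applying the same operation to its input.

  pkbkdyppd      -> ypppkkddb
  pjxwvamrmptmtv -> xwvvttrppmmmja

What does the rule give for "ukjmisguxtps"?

xuutsspmkjig

Rule — sort the characters into reverse alphabetical order.
Applying that to "ukjmisguxtps" gives "xuutsspmkjig".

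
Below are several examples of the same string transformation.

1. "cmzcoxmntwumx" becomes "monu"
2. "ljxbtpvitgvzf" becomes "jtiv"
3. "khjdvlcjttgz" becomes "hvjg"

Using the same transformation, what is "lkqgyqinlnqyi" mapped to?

The rule is to keep one character in every 3, starting at position 2 (positions 2nd, 5th, 8th, ...).
Doing the same to "lkqgyqinlnqyi": "kynq".

kynq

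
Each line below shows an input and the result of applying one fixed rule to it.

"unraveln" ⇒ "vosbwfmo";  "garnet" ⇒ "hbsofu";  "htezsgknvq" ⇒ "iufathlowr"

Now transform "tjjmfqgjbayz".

ukkngrhkcbza

Rule — shift every letter 1 place forward in the alphabet (wrapping around).
Doing the same to "tjjmfqgjbayz": "ukkngrhkcbza".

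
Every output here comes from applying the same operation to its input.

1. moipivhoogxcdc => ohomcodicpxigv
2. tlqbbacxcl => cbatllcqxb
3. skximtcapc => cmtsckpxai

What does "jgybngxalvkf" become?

agxjfgkyvbln

Each output is the input with this applied: take characters alternately from the front and the back (1st, last, 2nd, 2nd-last, ...), then move the last 3 characters to the front (rotate right by 3).
Working it through for "jgybngxalvkf": intermediate "jfgkyvblnagx", final "agxjfgkyvbln".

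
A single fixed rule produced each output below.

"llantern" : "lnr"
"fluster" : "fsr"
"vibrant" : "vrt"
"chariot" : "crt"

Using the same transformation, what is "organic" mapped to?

oac

Each output is the input with this applied: keep one character in every 3, starting at position 1 (positions 1st, 4th, 7th, ...).
Doing the same to "organic": "oac".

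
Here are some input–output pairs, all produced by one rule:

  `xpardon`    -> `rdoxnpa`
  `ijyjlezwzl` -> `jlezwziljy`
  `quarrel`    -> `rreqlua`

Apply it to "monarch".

The rule is to swap the first and last characters, then move the first 3 characters to the end (rotate left by 3).
Applying both steps to "monarch": "honarcm", then "arcmhon".
(Check on "xpardon": → "npardox" → "rdoxnpa" ✓)

arcmhon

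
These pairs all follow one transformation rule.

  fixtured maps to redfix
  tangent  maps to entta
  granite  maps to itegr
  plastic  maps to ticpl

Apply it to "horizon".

zonho

In each case the input is transformed by: move the last 3 characters to the front (rotate right by 3), then delete the last 2 characters.
Working it through for "horizon": intermediate "zonhori", final "zonho".
(Check on "tangent": → "enttang" → "entta" ✓)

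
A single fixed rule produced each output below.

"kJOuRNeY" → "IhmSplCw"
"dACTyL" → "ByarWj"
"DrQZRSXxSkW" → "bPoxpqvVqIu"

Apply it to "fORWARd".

In each case the input is transformed by: shift every letter 2 places backward in the alphabet (wrapping around), then flip the case of every letter.
On "fORWARd" that produces "DmpuypB".

DmpuypB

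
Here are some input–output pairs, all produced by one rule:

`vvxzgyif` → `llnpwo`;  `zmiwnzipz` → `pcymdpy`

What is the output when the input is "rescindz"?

Each output is the input with this applied: shift every letter 10 places backward in the alphabet (wrapping around), then delete the last 2 characters.
For "rescindz", step one produces "huisydtp"; step two turns that into "huisyd".

huisyd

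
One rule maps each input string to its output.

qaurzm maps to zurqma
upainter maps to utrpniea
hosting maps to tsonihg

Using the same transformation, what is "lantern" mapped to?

The transformation: sort the characters into reverse alphabetical order.
On "lantern" that produces "trnnlea".

trnnlea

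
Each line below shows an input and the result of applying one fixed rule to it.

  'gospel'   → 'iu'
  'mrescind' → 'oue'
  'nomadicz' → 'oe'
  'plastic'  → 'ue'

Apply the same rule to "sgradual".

ui

The pattern: shift every letter 2 places forward in the alphabet (wrapping around), then keep only the vowels.
Working it through for "sgradual": intermediate "uitcfwcn", final "ui".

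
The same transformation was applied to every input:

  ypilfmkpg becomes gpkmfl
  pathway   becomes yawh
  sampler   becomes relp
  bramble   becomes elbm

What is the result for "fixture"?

erut

Rule — delete the first 3 characters, then reverse the string.
Starting from "fixture": after the first operation, "ture"; after the second, "erut".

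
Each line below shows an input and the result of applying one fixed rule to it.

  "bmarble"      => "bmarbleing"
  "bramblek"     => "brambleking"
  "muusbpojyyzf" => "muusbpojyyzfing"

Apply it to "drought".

Each output is the input with this applied: append "ing".
For "drought" the result is "droughting".

droughting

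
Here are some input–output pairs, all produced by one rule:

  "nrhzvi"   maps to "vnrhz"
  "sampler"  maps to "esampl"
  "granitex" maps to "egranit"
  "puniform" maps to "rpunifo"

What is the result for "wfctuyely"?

lwfctuye

Each output is the input with this applied: delete the last character, then move the last character to the front.
Applying both steps to "wfctuyely": "wfctuyel", then "lwfctuye".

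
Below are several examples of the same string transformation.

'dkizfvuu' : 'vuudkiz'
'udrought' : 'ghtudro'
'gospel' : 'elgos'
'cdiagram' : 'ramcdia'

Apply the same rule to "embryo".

The pattern: swap the front and back halves of the string, then delete the first character.
Applying both steps to "embryo": "ryoemb", then "yoemb".

yoemb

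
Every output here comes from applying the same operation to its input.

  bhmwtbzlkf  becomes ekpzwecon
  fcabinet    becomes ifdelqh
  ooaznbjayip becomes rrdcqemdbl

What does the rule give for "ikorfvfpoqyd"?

Looking at the pairs, the operation is to shift every letter 3 places forward in the alphabet (wrapping around), then delete the last character.
For "ikorfvfpoqyd", step one produces "lnruiyisrtbg"; step two turns that into "lnruiyisrtb".

lnruiyisrtb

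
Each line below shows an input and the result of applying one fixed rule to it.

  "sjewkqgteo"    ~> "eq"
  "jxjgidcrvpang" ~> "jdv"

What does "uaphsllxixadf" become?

The pattern: delete the last 2 characters, then keep one character in every 3, starting at position 3 (positions 3rd, 6th, 9th, ...).
Applying that to "uaphsllxixadf" gives "pli".

pli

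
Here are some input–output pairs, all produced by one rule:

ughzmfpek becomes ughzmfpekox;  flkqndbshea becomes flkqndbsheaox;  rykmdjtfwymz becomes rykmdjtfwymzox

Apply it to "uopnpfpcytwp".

uopnpfpcytwpox

The rule is to append "ox".
For "uopnpfpcytwp" the result is "uopnpfpcytwpox".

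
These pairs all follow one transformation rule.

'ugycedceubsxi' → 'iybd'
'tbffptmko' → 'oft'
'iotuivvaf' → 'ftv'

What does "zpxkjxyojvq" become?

qxox

Looking at the pairs, the operation is to take characters alternately from the front and the back (1st, last, 2nd, 2nd-last, ...), then keep one character in every 3, starting at position 2 (positions 2nd, 5th, 8th, ...).
For "zpxkjxyojvq", step one produces "zqpvxjkojyx"; step two turns that into "qxox".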